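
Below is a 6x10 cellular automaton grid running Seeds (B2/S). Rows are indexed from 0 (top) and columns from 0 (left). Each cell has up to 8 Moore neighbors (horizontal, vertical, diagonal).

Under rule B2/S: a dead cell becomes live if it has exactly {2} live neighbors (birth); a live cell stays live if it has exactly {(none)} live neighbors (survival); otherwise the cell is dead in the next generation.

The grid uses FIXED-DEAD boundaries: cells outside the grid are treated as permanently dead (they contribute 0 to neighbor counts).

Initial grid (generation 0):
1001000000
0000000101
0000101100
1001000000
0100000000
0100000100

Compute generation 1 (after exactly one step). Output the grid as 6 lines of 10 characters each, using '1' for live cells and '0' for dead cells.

Answer: 0000000010
0001110000
0001010000
0110111100
0000000000
1010000000

Derivation:
Simulating step by step:
Generation 0 (given above): 12 live cells
Generation 1: 14 live cells
(generation 1 grid is the final answer)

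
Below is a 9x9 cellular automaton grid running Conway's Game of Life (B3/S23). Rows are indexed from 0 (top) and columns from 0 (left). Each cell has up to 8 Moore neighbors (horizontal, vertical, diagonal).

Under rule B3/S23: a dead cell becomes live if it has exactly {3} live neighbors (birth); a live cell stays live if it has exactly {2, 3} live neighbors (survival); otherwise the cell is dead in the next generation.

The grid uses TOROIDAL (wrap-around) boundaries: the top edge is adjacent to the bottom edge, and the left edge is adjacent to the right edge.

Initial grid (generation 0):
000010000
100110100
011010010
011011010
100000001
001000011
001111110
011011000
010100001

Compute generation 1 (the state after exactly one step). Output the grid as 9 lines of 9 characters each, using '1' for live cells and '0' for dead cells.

Answer: 101011000
011010000
100000011
001011110
101100100
111011000
000000011
110000010
110101000

Derivation:
Simulating step by step:
Generation 0 (given above): 32 live cells
Generation 1: 33 live cells
(generation 1 grid is the final answer)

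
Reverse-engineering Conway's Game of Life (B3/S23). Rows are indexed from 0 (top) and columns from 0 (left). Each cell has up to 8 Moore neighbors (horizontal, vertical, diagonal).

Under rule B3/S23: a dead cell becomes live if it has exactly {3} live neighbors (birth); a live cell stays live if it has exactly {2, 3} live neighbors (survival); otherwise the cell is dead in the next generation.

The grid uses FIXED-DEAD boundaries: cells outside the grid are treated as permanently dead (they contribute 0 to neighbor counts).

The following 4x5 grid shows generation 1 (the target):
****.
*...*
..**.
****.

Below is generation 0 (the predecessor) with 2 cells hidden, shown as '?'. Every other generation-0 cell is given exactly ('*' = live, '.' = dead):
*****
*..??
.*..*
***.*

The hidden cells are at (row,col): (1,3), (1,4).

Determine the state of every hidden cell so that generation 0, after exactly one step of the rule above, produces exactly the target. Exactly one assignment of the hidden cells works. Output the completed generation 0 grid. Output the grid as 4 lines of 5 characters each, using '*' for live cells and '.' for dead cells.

Answer: *****
*....
.*..*
***.*

Derivation:
Hidden generation-0 cells (in order): (1,3), (1,4).
A hidden cell only influences target cells in its own 3x3 neighborhood. Try each of the 2^2 = 4 assignments, step the completed generation 0 forward once under B3/S23, and compare with the target:
  (1,3)=. (1,4)=. -> step reproduces the target at every cell -> ACCEPT
  (1,3)=. (1,4)=* -> step gives (0,4)='*' but target has '.' -> reject
  (1,3)=* (1,4)=. -> step gives (0,4)='*' but target has '.' -> reject
  (1,3)=* (1,4)=* -> step gives (0,3)='.' but target has '*' -> reject
Unique solution: (1,3)=dead, (1,4)=dead.
Check: live-neighbor counts of every cell in the completed generation 0:
23221
35443
44331
23231
Applying B3/S23 to generation 0 with these counts gives:
****.
*...*
..**.
****.
which matches the target exactly.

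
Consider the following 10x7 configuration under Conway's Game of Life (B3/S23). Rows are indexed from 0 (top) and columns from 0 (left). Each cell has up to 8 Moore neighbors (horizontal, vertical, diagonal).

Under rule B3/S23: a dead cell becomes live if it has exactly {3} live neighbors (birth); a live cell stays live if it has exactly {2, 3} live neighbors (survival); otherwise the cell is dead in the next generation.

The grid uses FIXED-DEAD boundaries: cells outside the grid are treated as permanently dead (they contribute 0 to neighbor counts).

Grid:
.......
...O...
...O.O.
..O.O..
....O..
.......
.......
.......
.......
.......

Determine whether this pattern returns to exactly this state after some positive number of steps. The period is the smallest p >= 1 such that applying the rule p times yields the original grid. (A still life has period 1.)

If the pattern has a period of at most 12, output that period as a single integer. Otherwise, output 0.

Answer: 2

Derivation:
Simulating and comparing each generation to the original:
Gen 0 (original, given above): 6 live cells
Gen 1: 6 live cells, differs from original
Gen 2: 6 live cells, MATCHES original -> period = 2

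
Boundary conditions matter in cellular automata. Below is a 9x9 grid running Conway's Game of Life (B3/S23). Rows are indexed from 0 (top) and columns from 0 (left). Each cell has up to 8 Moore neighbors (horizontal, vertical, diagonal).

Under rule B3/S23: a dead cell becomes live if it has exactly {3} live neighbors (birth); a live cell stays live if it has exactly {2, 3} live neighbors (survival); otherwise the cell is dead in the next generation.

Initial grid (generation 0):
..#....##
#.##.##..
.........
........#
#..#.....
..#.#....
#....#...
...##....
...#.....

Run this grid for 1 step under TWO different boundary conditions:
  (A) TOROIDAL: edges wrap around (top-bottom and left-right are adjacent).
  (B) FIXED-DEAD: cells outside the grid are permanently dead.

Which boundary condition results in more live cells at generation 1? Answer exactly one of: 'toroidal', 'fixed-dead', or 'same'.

Answer: toroidal

Derivation:
Under TOROIDAL boundary, generation 1:
.##.#.###
.###..###
.........
.........
...#.....
.#.##....
.....#...
...##....
..###....
Population = 22

Under FIXED-DEAD boundary, generation 1:
.###..##.
.###..##.
.........
.........
...#.....
.#.##....
.....#...
...##....
...##....
Population = 19

Comparison: toroidal=22, fixed-dead=19 -> toroidal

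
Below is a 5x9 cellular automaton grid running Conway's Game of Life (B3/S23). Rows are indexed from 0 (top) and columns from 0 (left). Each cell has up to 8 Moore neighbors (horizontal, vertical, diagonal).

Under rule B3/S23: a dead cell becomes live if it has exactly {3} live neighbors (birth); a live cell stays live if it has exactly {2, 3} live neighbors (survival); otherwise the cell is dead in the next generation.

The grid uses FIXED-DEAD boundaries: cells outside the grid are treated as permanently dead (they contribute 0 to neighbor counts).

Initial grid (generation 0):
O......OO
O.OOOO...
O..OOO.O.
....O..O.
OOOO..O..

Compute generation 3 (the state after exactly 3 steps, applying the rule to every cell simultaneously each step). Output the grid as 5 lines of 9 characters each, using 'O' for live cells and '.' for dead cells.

Simulating step by step:
Generation 0 (given above): 20 live cells
Generation 1: 15 live cells
.O.OO....
O.O..O.OO
.OO......
O......O.
.OOO.....
Generation 2: 15 live cells
.OOOO....
O...O....
O.O...OOO
O..O.....
.OO......
Generation 3: 16 live cells
(generation 3 grid is the final answer)

Answer: .OOOO....
O...OO.O.
O..O...O.
O..O...O.
.OO......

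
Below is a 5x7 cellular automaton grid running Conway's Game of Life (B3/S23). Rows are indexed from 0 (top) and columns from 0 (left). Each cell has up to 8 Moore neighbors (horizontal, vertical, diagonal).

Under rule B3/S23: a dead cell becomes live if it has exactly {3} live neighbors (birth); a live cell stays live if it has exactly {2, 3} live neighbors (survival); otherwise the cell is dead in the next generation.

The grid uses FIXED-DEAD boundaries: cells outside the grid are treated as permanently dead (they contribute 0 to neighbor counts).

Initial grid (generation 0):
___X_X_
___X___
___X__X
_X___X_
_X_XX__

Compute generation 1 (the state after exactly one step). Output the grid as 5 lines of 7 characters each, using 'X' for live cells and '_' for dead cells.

Answer: ____X__
__XX___
__X_X__
___X_X_
__X_X__

Derivation:
Simulating step by step:
Generation 0 (given above): 10 live cells
Generation 1: 9 live cells
(generation 1 grid is the final answer)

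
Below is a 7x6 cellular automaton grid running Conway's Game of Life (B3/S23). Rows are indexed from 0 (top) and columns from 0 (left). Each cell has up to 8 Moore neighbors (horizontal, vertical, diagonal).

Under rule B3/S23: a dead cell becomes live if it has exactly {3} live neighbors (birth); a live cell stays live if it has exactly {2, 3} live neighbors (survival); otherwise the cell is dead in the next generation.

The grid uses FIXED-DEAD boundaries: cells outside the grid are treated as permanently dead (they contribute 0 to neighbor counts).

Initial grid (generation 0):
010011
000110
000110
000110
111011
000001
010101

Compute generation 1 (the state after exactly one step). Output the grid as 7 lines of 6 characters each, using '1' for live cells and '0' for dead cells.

Answer: 000111
001000
001001
010000
011001
100101
000010

Derivation:
Simulating step by step:
Generation 0 (given above): 18 live cells
Generation 1: 14 live cells
(generation 1 grid is the final answer)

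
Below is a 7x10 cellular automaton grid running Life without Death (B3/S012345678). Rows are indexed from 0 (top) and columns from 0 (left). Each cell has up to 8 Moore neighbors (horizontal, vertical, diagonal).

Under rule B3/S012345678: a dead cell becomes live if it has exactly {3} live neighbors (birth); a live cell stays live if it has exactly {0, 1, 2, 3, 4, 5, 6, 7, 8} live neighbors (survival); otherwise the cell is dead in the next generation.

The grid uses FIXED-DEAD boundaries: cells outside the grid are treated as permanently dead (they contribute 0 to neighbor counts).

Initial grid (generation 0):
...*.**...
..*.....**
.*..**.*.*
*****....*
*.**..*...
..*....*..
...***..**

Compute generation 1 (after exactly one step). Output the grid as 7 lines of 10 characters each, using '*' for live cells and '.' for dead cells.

Simulating step by step:
Generation 0 (given above): 28 live cells
Generation 1: 38 live cells
(generation 1 grid is the final answer)

Answer: ...*.**...
..**...***
**..**.*.*
*****.*.**
*.***.*...
.**..****.
...***..**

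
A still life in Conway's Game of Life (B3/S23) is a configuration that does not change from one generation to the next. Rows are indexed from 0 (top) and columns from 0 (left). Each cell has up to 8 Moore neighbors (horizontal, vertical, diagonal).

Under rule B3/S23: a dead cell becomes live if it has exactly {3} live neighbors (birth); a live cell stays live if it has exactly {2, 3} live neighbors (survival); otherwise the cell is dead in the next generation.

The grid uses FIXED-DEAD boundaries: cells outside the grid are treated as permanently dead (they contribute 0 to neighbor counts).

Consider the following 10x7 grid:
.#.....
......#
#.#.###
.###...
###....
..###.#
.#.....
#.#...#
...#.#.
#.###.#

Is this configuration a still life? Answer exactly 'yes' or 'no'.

Compute generation 1 and compare to generation 0 (given above):
Generation 1:
.......
.#....#
..#.###
....##.
#...#..
#..#...
.#...#.
.##....
.....##
..####.
Cell (0,1) differs: gen0=1 vs gen1=0 -> NOT a still life.

Answer: no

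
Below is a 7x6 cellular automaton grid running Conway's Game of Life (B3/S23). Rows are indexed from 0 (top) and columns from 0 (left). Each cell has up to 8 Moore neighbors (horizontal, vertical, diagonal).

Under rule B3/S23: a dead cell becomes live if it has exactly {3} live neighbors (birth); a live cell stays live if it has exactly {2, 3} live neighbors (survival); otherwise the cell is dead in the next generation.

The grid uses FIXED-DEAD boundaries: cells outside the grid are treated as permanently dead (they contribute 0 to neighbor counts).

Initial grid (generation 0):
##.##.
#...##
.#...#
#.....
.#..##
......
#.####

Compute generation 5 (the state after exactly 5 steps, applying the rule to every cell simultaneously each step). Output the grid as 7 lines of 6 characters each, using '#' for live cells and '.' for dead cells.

Answer: ......
......
......
##....
#.#...
.#....
......

Derivation:
Simulating step by step:
Generation 0 (given above): 18 live cells
Generation 1: 21 live cells
##.###
#.##.#
##..##
##..##
......
.##...
...##.
Generation 2: 14 live cells
##.#.#
......
......
##..##
#.#...
..##..
..##..
Generation 3: 7 live cells
......
......
......
##....
#.#.#.
......
..##..
Generation 4: 5 live cells
......
......
......
##....
#.....
.##...
......
Generation 5: 5 live cells
(generation 5 grid is the final answer)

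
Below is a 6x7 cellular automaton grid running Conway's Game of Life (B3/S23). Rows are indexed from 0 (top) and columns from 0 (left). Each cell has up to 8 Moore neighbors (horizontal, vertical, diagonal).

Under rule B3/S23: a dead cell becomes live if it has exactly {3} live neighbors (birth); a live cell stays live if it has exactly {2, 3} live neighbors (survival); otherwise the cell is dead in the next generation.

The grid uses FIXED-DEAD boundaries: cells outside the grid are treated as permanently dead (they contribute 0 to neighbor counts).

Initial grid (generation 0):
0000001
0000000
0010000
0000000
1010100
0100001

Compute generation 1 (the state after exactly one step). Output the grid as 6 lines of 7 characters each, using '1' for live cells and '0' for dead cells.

Answer: 0000000
0000000
0000000
0101000
0100000
0100000

Derivation:
Simulating step by step:
Generation 0 (given above): 7 live cells
Generation 1: 4 live cells
(generation 1 grid is the final answer)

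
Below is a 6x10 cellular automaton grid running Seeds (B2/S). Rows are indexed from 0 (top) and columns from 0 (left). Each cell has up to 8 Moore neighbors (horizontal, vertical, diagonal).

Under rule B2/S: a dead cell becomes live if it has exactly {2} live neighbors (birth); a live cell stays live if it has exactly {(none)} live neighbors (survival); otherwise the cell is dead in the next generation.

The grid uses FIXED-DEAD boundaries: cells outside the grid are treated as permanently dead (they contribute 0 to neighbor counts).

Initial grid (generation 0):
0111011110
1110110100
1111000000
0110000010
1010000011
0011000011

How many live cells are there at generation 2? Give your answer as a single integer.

Simulating step by step:
Generation 0 (given above): 28 live cells
Generation 1: 6 live cells
0000000000
0000000000
0000011110
0000000100
0000000000
0000000100
Generation 2: 6 live cells
0000000000
0000010010
0000000000
0000010000
0000001110
0000000000
Population at generation 2: 6

Answer: 6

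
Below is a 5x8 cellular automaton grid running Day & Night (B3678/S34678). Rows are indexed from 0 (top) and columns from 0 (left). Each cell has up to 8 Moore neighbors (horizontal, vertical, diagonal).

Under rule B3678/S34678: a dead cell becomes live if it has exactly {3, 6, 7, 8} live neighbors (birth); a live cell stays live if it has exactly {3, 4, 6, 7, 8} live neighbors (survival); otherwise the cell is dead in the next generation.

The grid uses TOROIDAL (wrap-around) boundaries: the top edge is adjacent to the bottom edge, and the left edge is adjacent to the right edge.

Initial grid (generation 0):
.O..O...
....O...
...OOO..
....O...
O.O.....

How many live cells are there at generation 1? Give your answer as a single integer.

Answer: 9

Derivation:
Simulating step by step:
Generation 0 (given above): 9 live cells
Generation 1: 9 live cells
...O....
....O...
...OOO..
....OO..
.O.O....
Population at generation 1: 9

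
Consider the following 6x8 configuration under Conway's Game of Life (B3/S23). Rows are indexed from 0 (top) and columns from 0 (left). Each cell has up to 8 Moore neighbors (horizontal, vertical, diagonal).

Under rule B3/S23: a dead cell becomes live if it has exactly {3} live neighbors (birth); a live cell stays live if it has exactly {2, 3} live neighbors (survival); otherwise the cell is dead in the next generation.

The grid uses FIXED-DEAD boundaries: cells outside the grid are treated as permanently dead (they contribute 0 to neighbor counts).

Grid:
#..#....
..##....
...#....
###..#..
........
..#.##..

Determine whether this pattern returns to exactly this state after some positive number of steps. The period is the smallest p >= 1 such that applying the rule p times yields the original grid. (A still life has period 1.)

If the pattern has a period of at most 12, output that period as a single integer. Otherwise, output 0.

Simulating and comparing each generation to the original:
Gen 0 (original, given above): 12 live cells
Gen 1: 13 live cells, differs from original
Gen 2: 12 live cells, differs from original
Gen 3: 7 live cells, differs from original
Gen 4: 6 live cells, differs from original
Gen 5: 4 live cells, differs from original
Gen 6: 4 live cells, differs from original
Gen 7: 4 live cells, differs from original
Gen 8: 4 live cells, differs from original
Gen 9: 4 live cells, differs from original
Gen 10: 4 live cells, differs from original
Gen 11: 4 live cells, differs from original
Gen 12: 4 live cells, differs from original
No period found within 12 steps.

Answer: 0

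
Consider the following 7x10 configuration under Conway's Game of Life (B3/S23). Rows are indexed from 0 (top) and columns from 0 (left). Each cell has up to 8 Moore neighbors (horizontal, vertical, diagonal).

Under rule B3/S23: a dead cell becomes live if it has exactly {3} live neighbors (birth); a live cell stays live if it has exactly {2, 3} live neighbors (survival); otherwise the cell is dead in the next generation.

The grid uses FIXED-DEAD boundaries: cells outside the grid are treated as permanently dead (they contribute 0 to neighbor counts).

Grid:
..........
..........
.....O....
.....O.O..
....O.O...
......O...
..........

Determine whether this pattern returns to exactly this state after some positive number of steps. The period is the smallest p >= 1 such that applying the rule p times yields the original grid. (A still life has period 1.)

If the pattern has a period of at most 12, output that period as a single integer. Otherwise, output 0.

Simulating and comparing each generation to the original:
Gen 0 (original, given above): 6 live cells
Gen 1: 6 live cells, differs from original
Gen 2: 6 live cells, MATCHES original -> period = 2

Answer: 2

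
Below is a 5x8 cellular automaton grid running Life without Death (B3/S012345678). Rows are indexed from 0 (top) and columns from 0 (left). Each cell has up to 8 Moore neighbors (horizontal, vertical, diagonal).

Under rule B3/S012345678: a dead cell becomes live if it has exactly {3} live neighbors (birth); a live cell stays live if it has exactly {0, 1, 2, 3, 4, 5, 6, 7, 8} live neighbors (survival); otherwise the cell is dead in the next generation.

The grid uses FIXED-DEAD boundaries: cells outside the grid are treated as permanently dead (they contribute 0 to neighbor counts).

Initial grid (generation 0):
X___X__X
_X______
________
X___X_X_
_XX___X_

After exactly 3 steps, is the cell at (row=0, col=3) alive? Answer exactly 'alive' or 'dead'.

Answer: dead

Derivation:
Simulating step by step:
Generation 0 (given above): 10 live cells
Generation 1: 13 live cells
X___X__X
_X______
________
XX__XXX_
_XX__XX_
Generation 2: 19 live cells
X___X__X
_X______
XX___X__
XXX_XXX_
XXX_XXX_
Generation 3: 21 live cells
X___X__X
_X______
XX__XXX_
XXX_XXX_
XXX_XXX_

Cell (0,3) at generation 3: 0 -> dead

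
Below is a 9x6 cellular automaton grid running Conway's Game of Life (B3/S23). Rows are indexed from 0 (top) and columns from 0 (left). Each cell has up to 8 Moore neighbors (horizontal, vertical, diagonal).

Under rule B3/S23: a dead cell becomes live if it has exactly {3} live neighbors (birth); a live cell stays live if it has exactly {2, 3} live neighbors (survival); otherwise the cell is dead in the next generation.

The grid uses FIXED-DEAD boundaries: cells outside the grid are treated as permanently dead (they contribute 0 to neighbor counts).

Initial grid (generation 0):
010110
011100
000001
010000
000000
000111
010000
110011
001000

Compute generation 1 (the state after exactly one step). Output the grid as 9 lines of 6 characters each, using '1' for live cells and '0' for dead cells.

Simulating step by step:
Generation 0 (given above): 17 live cells
Generation 1: 16 live cells
(generation 1 grid is the final answer)

Answer: 010110
010100
010000
000000
000010
000010
111100
111000
010000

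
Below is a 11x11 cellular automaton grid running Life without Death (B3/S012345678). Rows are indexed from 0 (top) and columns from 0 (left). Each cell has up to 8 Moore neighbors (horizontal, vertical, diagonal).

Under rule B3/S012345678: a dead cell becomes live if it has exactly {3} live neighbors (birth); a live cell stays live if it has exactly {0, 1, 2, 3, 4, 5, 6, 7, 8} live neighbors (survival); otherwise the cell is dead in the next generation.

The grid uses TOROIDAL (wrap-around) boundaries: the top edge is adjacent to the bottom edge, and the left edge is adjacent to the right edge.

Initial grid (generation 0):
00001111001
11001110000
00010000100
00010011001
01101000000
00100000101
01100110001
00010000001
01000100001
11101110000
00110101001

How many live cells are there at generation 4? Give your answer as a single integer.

Simulating step by step:
Generation 0 (given above): 43 live cells
Generation 1: 63 live cells
01101111001
11011110000
10110000100
00011011001
11101001010
00100100111
01110110001
01011110011
01010110001
11101110001
00110101001
Generation 2: 75 live cells
01101111001
11011110001
10110000101
00011111011
11101001010
00100101111
01110111101
01011111011
01010111001
11101111011
00110101011
Generation 3: 76 live cells
01101111101
11011110001
10110000101
00011111011
11101001010
00100101111
01110111101
01011111011
01010111001
11101111011
00110101011
Generation 4: 77 live cells
01101111101
11011110101
10110000101
00011111011
11101001010
00100101111
01110111101
01011111011
01010111001
11101111011
00110101011
Population at generation 4: 77

Answer: 77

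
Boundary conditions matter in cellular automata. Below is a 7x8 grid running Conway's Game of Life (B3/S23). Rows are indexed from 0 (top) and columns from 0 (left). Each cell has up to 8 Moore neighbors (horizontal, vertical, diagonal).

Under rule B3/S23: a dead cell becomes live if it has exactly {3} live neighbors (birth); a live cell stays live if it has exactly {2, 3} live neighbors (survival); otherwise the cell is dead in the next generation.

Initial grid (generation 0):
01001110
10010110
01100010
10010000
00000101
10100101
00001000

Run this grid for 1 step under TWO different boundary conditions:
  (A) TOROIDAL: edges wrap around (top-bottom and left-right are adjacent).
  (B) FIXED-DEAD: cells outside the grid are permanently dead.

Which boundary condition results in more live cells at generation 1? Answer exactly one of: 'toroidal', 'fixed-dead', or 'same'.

Answer: toroidal

Derivation:
Under TOROIDAL boundary, generation 1:
00010011
10010000
11111110
11100011
01001001
10001101
11011001
Population = 29

Under FIXED-DEAD boundary, generation 1:
00001010
10010001
11111110
01100010
01001000
00001100
00000000
Population = 19

Comparison: toroidal=29, fixed-dead=19 -> toroidal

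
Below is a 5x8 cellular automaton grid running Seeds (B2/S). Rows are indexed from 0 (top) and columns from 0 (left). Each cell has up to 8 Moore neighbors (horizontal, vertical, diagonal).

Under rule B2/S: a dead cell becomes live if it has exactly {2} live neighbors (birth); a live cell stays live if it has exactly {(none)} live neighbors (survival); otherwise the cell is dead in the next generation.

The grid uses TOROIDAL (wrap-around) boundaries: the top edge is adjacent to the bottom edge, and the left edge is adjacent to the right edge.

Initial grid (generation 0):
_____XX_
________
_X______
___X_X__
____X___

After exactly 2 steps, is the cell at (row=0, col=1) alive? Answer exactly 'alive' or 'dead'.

Answer: dead

Derivation:
Simulating step by step:
Generation 0 (given above): 6 live cells
Generation 1: 7 live cells
____X___
_____XX_
__X_X___
__X_____
___X____
Generation 2: 8 live cells
___X__X_
________
_X____X_
_X__X___
__X_X___

Cell (0,1) at generation 2: 0 -> dead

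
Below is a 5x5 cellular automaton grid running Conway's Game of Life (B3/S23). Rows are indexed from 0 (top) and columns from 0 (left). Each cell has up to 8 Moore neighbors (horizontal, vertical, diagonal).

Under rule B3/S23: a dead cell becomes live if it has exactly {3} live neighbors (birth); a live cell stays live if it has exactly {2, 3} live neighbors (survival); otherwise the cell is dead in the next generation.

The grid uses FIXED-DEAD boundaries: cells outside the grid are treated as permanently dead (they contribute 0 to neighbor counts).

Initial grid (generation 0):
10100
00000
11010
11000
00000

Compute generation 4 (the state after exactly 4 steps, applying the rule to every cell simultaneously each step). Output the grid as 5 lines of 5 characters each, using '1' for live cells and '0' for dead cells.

Answer: 00000
00000
01110
01010
01100

Derivation:
Simulating step by step:
Generation 0 (given above): 7 live cells
Generation 1: 8 live cells
00000
10100
11100
11100
00000
Generation 2: 6 live cells
00000
10100
00010
10100
01000
Generation 3: 5 live cells
00000
00000
00110
01100
01000
Generation 4: 7 live cells
(generation 4 grid is the final answer)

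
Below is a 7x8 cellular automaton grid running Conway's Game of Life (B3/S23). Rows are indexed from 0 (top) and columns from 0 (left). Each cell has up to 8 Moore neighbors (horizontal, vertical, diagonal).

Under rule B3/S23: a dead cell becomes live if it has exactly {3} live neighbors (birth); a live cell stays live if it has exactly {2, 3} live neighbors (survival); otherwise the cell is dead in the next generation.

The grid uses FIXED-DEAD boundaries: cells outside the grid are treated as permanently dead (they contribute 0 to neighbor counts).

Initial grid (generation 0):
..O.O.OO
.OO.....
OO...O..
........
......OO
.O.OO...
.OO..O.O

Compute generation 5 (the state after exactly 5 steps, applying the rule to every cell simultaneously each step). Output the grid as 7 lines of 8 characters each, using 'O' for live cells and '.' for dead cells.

Answer: ........
.O......
O.O..O..
.OO.....
..OOOOO.
...O.O..
........

Derivation:
Simulating step by step:
Generation 0 (given above): 18 live cells
Generation 1: 21 live cells
.OOO....
O.OO.OO.
OOO.....
......O.
........
.O.OOO.O
.OOOO...
Generation 2: 18 live cells
.O.OO...
O...O...
O.OO.OO.
.O......
....OOO.
.O...O..
.O...O..
Generation 3: 14 live cells
...OO...
O.......
O.OOOO..
.OOO....
....OOO.
........
........
Generation 4: 12 live cells
........
.OO..O..
O...O...
.O....O.
..OOOO..
.....O..
........
Generation 5: 13 live cells
(generation 5 grid is the final answer)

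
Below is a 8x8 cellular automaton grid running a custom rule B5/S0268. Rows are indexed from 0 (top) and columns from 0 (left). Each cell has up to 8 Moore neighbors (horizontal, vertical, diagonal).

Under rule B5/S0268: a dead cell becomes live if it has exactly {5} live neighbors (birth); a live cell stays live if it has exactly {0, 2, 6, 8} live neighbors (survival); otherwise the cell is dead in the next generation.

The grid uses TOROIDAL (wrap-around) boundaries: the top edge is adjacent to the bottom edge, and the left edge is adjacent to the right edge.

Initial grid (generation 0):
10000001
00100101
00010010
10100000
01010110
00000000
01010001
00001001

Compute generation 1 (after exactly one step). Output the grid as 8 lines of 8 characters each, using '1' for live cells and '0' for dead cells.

Answer: 00000000
00000000
00010010
00000000
01000000
00000000
01000000
10000000

Derivation:
Simulating step by step:
Generation 0 (given above): 18 live cells
Generation 1: 5 live cells
(generation 1 grid is the final answer)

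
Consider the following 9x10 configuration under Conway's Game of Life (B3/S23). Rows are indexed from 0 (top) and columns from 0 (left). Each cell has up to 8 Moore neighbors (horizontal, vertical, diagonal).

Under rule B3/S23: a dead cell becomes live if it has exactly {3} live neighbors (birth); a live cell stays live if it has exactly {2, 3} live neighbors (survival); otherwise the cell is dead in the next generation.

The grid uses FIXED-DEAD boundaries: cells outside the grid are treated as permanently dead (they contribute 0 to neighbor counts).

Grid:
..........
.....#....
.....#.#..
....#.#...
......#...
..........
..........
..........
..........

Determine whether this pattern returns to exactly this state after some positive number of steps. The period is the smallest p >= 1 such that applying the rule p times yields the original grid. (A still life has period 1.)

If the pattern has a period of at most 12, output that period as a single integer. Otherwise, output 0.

Answer: 2

Derivation:
Simulating and comparing each generation to the original:
Gen 0 (original, given above): 6 live cells
Gen 1: 6 live cells, differs from original
Gen 2: 6 live cells, MATCHES original -> period = 2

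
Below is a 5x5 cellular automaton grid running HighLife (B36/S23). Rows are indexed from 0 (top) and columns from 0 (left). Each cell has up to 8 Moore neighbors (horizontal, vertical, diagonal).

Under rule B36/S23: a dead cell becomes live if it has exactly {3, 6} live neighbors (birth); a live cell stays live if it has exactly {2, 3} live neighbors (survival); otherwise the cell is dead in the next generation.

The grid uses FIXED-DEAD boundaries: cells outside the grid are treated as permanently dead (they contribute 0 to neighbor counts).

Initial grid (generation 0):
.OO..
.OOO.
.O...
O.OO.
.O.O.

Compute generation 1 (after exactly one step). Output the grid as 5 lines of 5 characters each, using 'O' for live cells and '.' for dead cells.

Answer: .O.O.
O..O.
O.O..
O..O.
.O.O.

Derivation:
Simulating step by step:
Generation 0 (given above): 11 live cells
Generation 1: 10 live cells
(generation 1 grid is the final answer)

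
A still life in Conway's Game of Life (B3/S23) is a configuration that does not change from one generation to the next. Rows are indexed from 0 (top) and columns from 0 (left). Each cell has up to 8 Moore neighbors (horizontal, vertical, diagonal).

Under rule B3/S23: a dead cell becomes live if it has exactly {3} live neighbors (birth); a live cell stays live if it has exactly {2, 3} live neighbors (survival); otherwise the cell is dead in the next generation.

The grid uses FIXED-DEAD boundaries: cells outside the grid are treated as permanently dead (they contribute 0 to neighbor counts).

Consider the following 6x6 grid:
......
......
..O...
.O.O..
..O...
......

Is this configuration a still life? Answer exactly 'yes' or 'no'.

Compute generation 1 and compare to generation 0 (given above):
Generation 1:
......
......
..O...
.O.O..
..O...
......
The grids are IDENTICAL -> still life.

Answer: yes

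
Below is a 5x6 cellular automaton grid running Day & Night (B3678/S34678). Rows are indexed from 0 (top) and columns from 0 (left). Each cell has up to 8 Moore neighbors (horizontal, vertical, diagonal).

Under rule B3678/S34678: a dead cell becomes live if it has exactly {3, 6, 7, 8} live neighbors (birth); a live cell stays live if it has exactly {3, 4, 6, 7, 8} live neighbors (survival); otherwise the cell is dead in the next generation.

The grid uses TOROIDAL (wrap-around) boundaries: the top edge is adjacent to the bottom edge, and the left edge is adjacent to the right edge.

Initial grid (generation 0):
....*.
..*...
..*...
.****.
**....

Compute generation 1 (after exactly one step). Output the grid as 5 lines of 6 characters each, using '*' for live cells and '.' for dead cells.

Simulating step by step:
Generation 0 (given above): 9 live cells
Generation 1: 10 live cells
(generation 1 grid is the final answer)

Answer: .*....
...*..
..*...
****..
.*..**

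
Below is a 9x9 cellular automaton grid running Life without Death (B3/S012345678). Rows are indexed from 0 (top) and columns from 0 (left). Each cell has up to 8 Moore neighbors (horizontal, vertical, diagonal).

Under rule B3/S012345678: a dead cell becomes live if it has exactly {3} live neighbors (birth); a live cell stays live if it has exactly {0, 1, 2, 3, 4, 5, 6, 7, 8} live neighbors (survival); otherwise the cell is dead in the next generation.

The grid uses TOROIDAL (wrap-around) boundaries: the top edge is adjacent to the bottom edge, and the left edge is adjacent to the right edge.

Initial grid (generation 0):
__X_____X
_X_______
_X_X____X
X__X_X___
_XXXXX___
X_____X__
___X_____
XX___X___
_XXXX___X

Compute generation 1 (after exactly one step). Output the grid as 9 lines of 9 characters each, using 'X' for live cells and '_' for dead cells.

Answer: __X_____X
_X_______
_X_XX___X
X__X_X___
XXXXXXX__
XX___XX__
XX_X_____
XX___X___
_XXXX___X

Derivation:
Simulating step by step:
Generation 0 (given above): 25 live cells
Generation 1: 32 live cells
(generation 1 grid is the final answer)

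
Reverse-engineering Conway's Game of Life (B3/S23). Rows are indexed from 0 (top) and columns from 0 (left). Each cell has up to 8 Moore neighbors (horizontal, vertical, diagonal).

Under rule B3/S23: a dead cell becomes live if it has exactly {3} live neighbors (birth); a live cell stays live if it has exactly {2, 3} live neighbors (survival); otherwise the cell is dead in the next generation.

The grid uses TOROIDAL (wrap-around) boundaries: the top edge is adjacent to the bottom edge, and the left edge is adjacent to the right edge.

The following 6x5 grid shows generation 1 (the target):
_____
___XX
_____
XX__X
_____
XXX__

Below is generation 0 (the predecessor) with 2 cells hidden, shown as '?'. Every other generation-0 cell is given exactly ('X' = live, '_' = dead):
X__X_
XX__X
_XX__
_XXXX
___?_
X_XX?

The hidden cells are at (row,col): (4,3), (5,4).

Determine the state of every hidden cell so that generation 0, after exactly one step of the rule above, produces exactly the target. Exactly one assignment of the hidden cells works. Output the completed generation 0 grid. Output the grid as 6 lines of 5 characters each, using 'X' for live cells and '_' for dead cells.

Hidden generation-0 cells (in order): (4,3), (5,4).
A hidden cell only influences target cells in its own 3x3 neighborhood. Try each of the 2^2 = 4 assignments, step the completed generation 0 forward once under B3/S23, and compare with the target:
  (4,3)=_ (5,4)=_ -> step gives (0,3)='X' but target has '_' -> reject
  (4,3)=_ (5,4)=X -> step gives (3,3)='X' but target has '_' -> reject
  (4,3)=X (5,4)=_ -> step gives (0,3)='X' but target has '_' -> reject
  (4,3)=X (5,4)=X -> step reproduces the target at every cell -> ACCEPT
Unique solution: (4,3)=live, (5,4)=live.
Check: live-neighbor counts of every cell in the completed generation 0:
55447
44433
65554
33542
44666
23345
Applying B3/S23 to generation 0 with these counts gives:
_____
___XX
_____
XX__X
_____
XXX__
which matches the target exactly.

Answer: X__X_
XX__X
_XX__
_XXXX
___X_
X_XXX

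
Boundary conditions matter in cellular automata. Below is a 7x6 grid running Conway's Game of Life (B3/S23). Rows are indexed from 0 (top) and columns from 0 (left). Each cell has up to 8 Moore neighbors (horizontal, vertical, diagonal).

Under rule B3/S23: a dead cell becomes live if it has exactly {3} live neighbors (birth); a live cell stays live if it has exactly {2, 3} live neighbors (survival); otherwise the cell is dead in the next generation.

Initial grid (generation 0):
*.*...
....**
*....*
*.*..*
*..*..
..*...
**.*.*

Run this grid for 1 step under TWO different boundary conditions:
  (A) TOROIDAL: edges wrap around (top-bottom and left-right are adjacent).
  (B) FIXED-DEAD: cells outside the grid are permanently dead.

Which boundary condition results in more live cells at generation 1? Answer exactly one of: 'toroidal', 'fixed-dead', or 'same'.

Answer: toroidal

Derivation:
Under TOROIDAL boundary, generation 1:
..**..
.*..*.
.*....
....*.
*.**.*
..****
*..*.*
Population = 17

Under FIXED-DEAD boundary, generation 1:
......
.*..**
.*...*
*...*.
..**..
*.***.
.**...
Population = 15

Comparison: toroidal=17, fixed-dead=15 -> toroidal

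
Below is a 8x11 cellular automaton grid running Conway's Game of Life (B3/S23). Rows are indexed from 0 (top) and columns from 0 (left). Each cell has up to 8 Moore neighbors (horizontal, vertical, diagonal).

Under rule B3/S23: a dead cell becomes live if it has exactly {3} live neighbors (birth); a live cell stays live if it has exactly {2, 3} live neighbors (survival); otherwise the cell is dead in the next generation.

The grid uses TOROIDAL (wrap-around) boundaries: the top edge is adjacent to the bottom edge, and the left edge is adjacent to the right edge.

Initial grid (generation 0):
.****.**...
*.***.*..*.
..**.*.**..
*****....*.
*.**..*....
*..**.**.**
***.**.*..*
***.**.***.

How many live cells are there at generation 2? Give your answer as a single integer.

Simulating step by step:
Generation 0 (given above): 49 live cells
Generation 1: 21 live cells
.........*.
...........
*....*****.
*....****.*
......****.
.......***.
...........
.........*.
Generation 2: 12 live cells
...........
......**.**
*....*...*.
*..........
.....*.....
......*..*.
.........*.
...........
Population at generation 2: 12

Answer: 12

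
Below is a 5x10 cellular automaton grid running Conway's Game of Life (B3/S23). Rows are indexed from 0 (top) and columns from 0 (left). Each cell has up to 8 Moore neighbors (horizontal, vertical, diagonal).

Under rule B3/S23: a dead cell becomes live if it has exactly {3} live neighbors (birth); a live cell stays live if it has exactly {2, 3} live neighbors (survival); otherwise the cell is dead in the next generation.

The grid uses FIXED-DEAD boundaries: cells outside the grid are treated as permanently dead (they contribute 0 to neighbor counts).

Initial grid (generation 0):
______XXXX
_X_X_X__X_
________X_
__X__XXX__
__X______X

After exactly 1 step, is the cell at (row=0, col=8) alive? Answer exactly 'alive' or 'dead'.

Simulating step by step:
Generation 0 (given above): 15 live cells
Generation 1: 13 live cells
______XXXX
______X___
__X_XX__X_
______XXX_
______X___

Cell (0,8) at generation 1: 1 -> alive

Answer: alive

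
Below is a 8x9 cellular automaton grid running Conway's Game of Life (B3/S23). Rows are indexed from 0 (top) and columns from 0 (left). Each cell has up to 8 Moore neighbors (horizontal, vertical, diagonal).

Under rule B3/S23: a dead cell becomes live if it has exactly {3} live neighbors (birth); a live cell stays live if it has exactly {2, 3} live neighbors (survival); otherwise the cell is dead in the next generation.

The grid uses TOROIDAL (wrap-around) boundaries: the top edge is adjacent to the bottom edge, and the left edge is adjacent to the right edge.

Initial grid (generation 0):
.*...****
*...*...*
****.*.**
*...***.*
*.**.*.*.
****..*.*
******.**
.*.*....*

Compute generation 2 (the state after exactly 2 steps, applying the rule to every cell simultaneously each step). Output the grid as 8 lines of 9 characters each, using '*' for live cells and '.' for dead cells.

Simulating step by step:
Generation 0 (given above): 42 live cells
Generation 1: 12 live cells
.**.***..
...**....
..**.....
.........
.........
.........
.....**..
...*.....
Generation 2: 8 live cells
(generation 2 grid is the final answer)

Answer: ..*..*...
.*.......
..***....
.........
.........
.........
.........
..**.....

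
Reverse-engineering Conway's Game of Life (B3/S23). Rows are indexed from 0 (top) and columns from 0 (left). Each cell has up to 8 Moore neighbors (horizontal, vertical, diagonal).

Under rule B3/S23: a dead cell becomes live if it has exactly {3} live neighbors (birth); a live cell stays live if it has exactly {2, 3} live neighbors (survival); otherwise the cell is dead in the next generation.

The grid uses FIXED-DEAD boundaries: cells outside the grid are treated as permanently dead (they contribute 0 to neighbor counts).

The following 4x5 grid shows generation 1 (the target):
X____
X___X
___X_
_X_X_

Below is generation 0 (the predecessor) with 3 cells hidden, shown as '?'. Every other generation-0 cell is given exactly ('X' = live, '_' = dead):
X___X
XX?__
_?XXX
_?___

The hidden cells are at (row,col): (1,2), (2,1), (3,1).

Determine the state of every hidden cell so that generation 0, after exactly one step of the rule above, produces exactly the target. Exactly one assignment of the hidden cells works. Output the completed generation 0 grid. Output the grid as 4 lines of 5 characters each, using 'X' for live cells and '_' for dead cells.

Answer: X___X
XXX__
_XXXX
_X___

Derivation:
Hidden generation-0 cells (in order): (1,2), (2,1), (3,1).
A hidden cell only influences target cells in its own 3x3 neighborhood. Try each of the 2^3 = 8 assignments, step the completed generation 0 forward once under B3/S23, and compare with the target:
  (1,2)=_ (2,1)=_ (3,1)=_ -> step gives (0,1)='X' but target has '_' -> reject
  (1,2)=_ (2,1)=_ (3,1)=X -> step gives (0,1)='X' but target has '_' -> reject
  (1,2)=_ (2,1)=X (3,1)=_ -> step gives (0,1)='X' but target has '_' -> reject
  (1,2)=_ (2,1)=X (3,1)=X -> step gives (0,1)='X' but target has '_' -> reject
  (1,2)=X (2,1)=_ (3,1)=_ -> step gives (1,2)='X' but target has '_' -> reject
  (1,2)=X (2,1)=_ (3,1)=X -> step gives (1,2)='X' but target has '_' -> reject
  (1,2)=X (2,1)=X (3,1)=_ -> step gives (2,0)='X' but target has '_' -> reject
  (1,2)=X (2,1)=X (3,1)=X -> step reproduces the target at every cell -> ACCEPT
Unique solution: (1,2)=live, (2,1)=live, (3,1)=live.
Check: live-neighbor counts of every cell in the completed generation 0:
24220
35453
45531
22432
Applying B3/S23 to generation 0 with these counts gives:
X____
X___X
___X_
_X_X_
which matches the target exactly.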